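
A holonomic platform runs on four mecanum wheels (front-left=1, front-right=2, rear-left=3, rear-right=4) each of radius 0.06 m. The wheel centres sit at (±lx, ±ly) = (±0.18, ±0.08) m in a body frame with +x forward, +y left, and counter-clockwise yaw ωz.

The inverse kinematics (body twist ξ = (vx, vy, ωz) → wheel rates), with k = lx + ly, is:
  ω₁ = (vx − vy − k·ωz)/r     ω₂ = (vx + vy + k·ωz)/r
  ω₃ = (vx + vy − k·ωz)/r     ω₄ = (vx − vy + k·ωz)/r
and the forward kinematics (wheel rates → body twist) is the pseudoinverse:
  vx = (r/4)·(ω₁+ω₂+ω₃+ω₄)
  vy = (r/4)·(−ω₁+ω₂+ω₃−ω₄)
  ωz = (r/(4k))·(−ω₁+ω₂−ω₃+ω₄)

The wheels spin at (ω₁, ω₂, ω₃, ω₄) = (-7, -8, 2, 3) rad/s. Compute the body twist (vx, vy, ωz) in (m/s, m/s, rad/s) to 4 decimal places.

k = lx + ly = 0.18 + 0.08 = 0.2600
ω₁+ω₂+ω₃+ω₄ = -10.0000  →  vx = (0.06/4)·-10.0000 = -0.1500
−ω₁+ω₂+ω₃−ω₄ = -2.0000  →  vy = (0.06/4)·-2.0000 = -0.0300
−ω₁+ω₂−ω₃+ω₄ = 0.0000  →  ωz = (0.06/1.0400)·0.0000 = 0.0000

(-0.1500, -0.0300, 0.0000)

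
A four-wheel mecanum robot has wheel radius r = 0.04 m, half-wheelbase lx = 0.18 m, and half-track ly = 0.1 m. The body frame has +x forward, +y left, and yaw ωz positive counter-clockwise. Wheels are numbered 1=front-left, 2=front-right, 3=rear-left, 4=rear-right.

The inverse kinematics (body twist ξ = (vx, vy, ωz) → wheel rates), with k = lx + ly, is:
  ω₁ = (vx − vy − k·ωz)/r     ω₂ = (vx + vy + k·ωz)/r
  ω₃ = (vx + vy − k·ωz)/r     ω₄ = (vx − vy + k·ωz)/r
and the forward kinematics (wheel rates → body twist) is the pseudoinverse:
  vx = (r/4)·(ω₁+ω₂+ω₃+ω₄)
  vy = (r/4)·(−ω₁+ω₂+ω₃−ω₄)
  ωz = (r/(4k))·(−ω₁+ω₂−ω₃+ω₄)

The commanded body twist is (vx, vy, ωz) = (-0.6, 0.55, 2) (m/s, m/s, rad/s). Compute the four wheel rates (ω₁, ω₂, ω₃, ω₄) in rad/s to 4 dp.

k = lx + ly = 0.18 + 0.1 = 0.2800;  k·ωz = 0.2800·2 = 0.5600
ω₁ (FL) = (vx − vy − k·ωz)/r = -1.7100/0.04 = -42.7500
ω₂ (FR) = (vx + vy + k·ωz)/r = 0.5100/0.04 = 12.7500
ω₃ (RL) = (vx + vy − k·ωz)/r = -0.6100/0.04 = -15.2500
ω₄ (RR) = (vx − vy + k·ωz)/r = -0.5900/0.04 = -14.7500

(-42.7500, 12.7500, -15.2500, -14.7500)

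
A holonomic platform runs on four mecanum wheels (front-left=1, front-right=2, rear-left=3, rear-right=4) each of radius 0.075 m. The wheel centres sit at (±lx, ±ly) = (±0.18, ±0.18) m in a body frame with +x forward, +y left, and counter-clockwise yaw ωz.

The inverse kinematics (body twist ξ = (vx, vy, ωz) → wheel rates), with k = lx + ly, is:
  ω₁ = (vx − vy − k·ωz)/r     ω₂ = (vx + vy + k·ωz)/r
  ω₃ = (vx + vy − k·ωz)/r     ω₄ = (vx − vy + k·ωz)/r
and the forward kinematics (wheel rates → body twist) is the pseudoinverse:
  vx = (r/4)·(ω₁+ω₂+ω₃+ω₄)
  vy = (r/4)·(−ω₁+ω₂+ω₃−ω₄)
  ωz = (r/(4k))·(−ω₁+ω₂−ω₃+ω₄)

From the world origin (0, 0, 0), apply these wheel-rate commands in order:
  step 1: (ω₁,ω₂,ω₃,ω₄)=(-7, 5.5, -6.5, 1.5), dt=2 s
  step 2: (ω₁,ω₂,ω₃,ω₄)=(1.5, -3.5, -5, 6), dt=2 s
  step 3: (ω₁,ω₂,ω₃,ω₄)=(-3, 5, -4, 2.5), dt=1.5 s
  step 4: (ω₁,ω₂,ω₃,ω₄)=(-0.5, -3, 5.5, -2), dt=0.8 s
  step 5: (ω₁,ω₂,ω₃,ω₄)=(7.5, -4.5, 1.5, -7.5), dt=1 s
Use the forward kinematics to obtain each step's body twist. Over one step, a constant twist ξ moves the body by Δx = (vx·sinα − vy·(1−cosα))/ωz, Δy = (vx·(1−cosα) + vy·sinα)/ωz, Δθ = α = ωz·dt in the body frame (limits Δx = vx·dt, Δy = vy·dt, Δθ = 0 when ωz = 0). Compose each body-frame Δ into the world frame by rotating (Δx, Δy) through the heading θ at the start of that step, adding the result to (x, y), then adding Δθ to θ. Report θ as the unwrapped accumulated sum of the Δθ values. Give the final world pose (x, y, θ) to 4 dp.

(0.2843, 0.2574, 2.3828)

step 1: ξ=(vx,vy,ωz)=(-0.1219, 0.0844, 1.0677), dt=2.0 → body Δ=(-0.2177, -0.1085, 2.1354) → world pose (-0.2177, -0.1085, 2.1354)
step 2: ξ=(vx,vy,ωz)=(-0.0188, -0.3000, 0.3125), dt=2.0 → body Δ=(0.1464, -0.5730, 0.6250) → world pose (0.1880, 0.3218, 2.7604)
step 3: ξ=(vx,vy,ωz)=(0.0094, 0.0281, 0.7552), dt=1.5 → body Δ=(-0.0102, 0.0409, 1.1328) → world pose (0.1823, 0.2801, 3.8932)
step 4: ξ=(vx,vy,ωz)=(0.0000, 0.0938, -0.5208), dt=0.8 → body Δ=(0.0154, 0.0728, -0.4167) → world pose (0.2208, 0.2163, 3.4766)
step 5: ξ=(vx,vy,ωz)=(-0.0562, -0.0562, -1.0938), dt=1.0 → body Δ=(-0.0735, -0.0179, -1.0938) → world pose (0.2843, 0.2574, 2.3828)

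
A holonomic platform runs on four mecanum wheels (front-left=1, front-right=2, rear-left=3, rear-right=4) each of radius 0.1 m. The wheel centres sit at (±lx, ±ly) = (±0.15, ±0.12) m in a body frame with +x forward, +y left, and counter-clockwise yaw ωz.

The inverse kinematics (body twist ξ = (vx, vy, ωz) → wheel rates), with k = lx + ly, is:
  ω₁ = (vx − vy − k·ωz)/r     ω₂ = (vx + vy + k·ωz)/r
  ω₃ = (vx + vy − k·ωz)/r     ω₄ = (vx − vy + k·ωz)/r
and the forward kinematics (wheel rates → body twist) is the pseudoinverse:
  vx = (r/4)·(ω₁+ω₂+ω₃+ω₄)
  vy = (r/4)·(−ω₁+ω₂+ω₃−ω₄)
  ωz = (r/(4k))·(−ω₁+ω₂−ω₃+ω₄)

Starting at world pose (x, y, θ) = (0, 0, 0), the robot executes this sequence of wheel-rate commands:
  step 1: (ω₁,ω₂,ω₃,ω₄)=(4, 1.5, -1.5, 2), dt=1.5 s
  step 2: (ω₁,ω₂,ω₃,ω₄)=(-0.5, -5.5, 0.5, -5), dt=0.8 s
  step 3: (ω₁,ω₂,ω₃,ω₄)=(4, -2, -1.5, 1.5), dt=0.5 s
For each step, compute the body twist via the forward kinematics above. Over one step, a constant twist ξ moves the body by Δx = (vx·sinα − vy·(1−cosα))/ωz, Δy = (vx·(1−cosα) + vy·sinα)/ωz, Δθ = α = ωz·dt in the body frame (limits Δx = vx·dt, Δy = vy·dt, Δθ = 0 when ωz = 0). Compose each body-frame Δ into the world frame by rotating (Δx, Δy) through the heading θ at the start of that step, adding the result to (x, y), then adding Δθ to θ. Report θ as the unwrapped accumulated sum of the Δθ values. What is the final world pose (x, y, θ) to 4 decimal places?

(-0.0103, -0.2502, -0.7778)

step 1: ξ=(vx,vy,ωz)=(0.1500, -0.1500, 0.0926), dt=1.5 → body Δ=(0.2399, -0.2087, 0.1389) → world pose (0.2399, -0.2087, 0.1389)
step 2: ξ=(vx,vy,ωz)=(-0.2625, 0.0125, -0.9722), dt=0.8 → body Δ=(-0.1858, 0.0867, -0.7778) → world pose (0.0439, -0.1486, -0.6389)
step 3: ξ=(vx,vy,ωz)=(0.0500, -0.2250, -0.2778), dt=0.5 → body Δ=(0.0171, -0.1139, -0.1389) → world pose (-0.0103, -0.2502, -0.7778)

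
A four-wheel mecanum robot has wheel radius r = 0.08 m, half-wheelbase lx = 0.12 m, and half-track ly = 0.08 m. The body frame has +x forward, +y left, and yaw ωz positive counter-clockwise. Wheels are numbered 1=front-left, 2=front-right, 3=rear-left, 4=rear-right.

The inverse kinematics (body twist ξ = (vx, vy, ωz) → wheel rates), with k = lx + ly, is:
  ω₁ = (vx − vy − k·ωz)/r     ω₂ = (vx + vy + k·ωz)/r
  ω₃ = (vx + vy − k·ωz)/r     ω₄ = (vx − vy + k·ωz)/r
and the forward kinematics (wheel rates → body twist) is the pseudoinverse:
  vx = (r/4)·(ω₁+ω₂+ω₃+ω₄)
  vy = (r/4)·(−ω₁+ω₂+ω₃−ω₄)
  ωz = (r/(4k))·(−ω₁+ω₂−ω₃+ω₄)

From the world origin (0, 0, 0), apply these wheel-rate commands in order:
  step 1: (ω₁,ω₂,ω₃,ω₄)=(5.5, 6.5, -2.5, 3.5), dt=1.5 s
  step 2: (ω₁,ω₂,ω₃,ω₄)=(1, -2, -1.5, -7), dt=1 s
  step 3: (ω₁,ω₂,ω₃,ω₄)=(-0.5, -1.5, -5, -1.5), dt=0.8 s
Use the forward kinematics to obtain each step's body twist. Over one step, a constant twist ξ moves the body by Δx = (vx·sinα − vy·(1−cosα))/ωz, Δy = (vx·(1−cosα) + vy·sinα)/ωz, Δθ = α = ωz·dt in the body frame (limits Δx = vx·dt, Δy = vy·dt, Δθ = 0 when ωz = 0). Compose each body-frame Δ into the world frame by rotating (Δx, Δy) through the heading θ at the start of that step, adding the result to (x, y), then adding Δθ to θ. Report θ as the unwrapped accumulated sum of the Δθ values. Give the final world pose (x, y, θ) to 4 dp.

(0.1076, -0.1146, 0.4000)

step 1: ξ=(vx,vy,ωz)=(0.2600, -0.1000, 0.7000), dt=1.5 → body Δ=(0.3940, 0.0627, 1.0500) → world pose (0.3940, 0.0627, 1.0500)
step 2: ξ=(vx,vy,ωz)=(-0.1900, 0.0500, -0.8500), dt=1.0 → body Δ=(-0.1479, 0.1202, -0.8500) → world pose (0.2161, -0.0058, 0.2000)
step 3: ξ=(vx,vy,ωz)=(-0.1700, -0.0900, 0.2500), dt=0.8 → body Δ=(-0.1279, -0.0851, 0.2000) → world pose (0.1076, -0.1146, 0.4000)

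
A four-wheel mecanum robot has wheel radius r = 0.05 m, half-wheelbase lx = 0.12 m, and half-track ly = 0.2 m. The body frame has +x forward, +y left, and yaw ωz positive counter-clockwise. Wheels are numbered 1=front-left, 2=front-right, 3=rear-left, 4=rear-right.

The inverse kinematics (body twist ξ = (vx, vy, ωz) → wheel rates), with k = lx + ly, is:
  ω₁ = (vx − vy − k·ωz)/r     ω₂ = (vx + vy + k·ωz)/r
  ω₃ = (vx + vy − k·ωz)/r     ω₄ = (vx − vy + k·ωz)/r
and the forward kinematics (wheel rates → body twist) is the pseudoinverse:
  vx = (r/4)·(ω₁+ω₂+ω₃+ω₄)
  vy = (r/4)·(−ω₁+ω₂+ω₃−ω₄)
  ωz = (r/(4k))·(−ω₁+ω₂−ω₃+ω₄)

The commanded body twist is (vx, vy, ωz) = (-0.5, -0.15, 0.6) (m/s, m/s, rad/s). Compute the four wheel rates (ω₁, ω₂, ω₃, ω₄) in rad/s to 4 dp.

(-10.8400, -9.1600, -16.8400, -3.1600)

k = lx + ly = 0.12 + 0.2 = 0.3200;  k·ωz = 0.3200·0.6 = 0.1920
ω₁ (FL) = (vx − vy − k·ωz)/r = -0.5420/0.05 = -10.8400
ω₂ (FR) = (vx + vy + k·ωz)/r = -0.4580/0.05 = -9.1600
ω₃ (RL) = (vx + vy − k·ωz)/r = -0.8420/0.05 = -16.8400
ω₄ (RR) = (vx − vy + k·ωz)/r = -0.1580/0.05 = -3.1600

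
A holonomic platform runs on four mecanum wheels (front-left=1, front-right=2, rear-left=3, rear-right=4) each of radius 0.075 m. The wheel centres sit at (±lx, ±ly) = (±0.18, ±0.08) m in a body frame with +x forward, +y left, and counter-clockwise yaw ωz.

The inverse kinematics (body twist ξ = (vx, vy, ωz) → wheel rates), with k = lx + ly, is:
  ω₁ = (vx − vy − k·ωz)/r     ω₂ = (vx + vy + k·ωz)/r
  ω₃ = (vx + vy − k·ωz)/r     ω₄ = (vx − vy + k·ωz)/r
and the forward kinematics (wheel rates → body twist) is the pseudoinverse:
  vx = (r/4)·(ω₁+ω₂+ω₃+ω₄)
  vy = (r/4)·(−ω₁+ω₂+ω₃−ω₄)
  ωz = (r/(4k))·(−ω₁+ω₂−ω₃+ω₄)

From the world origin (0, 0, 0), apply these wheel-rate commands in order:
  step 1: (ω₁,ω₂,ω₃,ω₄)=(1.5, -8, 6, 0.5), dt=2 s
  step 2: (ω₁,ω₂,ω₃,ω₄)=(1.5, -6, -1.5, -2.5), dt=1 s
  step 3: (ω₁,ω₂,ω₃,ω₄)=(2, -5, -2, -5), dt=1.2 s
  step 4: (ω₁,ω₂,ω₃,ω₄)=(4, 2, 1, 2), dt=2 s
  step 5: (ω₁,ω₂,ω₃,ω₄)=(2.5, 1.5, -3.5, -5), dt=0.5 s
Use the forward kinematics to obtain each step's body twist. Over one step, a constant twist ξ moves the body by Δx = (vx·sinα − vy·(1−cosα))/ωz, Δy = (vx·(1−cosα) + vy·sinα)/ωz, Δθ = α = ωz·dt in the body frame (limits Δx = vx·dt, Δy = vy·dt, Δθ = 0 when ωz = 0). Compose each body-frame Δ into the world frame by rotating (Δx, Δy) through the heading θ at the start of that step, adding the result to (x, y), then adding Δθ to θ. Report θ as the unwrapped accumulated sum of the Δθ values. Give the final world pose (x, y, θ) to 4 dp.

(-0.0295, 0.4530, -3.8762)

step 1: ξ=(vx,vy,ωz)=(0.0000, -0.0750, -1.0817), dt=2.0 → body Δ=(-0.1081, -0.0575, -2.1635) → world pose (-0.1081, -0.0575, -2.1635)
step 2: ξ=(vx,vy,ωz)=(-0.1594, -0.1219, -0.6130), dt=1.0 → body Δ=(-0.1858, -0.0670, -0.6130) → world pose (-0.0599, 0.1340, -2.7764)
step 3: ξ=(vx,vy,ωz)=(-0.1875, -0.0750, -0.7212), dt=1.2 → body Δ=(-0.2345, 0.0122, -0.8654) → world pose (0.1635, 0.2063, -3.6418)
step 4: ξ=(vx,vy,ωz)=(0.1687, -0.0562, -0.0721), dt=2.0 → body Δ=(0.3282, -0.1364, -0.1442) → world pose (-0.0591, 0.4835, -3.7861)
step 5: ξ=(vx,vy,ωz)=(-0.0844, 0.0094, -0.1803), dt=0.5 → body Δ=(-0.0419, 0.0066, -0.0901) → world pose (-0.0295, 0.4530, -3.8762)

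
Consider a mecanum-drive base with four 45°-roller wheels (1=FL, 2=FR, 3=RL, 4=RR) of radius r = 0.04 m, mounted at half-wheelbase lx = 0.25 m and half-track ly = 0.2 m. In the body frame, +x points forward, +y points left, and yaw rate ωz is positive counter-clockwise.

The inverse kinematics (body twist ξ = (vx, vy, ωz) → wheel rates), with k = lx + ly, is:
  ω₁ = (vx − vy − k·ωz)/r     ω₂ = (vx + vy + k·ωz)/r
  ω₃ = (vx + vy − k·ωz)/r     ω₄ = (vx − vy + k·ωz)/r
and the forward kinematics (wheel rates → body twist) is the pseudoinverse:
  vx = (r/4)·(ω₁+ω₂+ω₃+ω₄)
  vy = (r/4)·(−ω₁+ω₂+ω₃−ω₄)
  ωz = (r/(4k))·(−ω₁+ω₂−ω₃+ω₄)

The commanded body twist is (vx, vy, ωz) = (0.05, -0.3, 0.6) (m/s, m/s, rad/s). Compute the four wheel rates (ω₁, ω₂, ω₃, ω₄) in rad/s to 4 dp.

(2.0000, 0.5000, -13.0000, 15.5000)

k = lx + ly = 0.25 + 0.2 = 0.4500;  k·ωz = 0.4500·0.6 = 0.2700
ω₁ (FL) = (vx − vy − k·ωz)/r = 0.0800/0.04 = 2.0000
ω₂ (FR) = (vx + vy + k·ωz)/r = 0.0200/0.04 = 0.5000
ω₃ (RL) = (vx + vy − k·ωz)/r = -0.5200/0.04 = -13.0000
ω₄ (RR) = (vx − vy + k·ωz)/r = 0.6200/0.04 = 15.5000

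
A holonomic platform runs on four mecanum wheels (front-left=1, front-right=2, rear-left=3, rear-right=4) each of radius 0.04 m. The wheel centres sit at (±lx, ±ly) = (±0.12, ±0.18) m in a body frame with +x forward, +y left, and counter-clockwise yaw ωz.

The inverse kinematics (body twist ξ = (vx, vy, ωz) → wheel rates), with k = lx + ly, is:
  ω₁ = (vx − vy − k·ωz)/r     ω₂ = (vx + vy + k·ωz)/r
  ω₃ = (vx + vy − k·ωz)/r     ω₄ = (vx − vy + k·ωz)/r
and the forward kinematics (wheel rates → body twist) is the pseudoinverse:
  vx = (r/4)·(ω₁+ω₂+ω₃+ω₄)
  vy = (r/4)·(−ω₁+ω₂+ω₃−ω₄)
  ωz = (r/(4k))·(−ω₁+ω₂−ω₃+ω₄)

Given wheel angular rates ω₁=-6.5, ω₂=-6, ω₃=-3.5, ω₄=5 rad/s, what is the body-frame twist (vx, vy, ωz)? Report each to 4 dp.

(-0.1100, -0.0800, 0.3000)

k = lx + ly = 0.12 + 0.18 = 0.3000
ω₁+ω₂+ω₃+ω₄ = -11.0000  →  vx = (0.04/4)·-11.0000 = -0.1100
−ω₁+ω₂+ω₃−ω₄ = -8.0000  →  vy = (0.04/4)·-8.0000 = -0.0800
−ω₁+ω₂−ω₃+ω₄ = 9.0000  →  ωz = (0.04/1.2000)·9.0000 = 0.3000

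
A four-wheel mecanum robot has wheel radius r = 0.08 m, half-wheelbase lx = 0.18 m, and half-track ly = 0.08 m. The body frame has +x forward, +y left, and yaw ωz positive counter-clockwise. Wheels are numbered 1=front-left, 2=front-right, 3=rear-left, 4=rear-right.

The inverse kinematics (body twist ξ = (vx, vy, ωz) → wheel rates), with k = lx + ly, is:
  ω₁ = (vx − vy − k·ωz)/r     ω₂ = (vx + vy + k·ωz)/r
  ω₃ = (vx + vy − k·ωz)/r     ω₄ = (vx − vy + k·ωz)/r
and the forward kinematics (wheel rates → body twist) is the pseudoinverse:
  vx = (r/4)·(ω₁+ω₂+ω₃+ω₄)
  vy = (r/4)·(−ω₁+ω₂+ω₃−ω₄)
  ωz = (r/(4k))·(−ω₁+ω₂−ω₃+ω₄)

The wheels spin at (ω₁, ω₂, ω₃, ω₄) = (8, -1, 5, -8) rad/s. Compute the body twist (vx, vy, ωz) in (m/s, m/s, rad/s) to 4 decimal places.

(0.0800, 0.0800, -1.6923)

k = lx + ly = 0.18 + 0.08 = 0.2600
ω₁+ω₂+ω₃+ω₄ = 4.0000  →  vx = (0.08/4)·4.0000 = 0.0800
−ω₁+ω₂+ω₃−ω₄ = 4.0000  →  vy = (0.08/4)·4.0000 = 0.0800
−ω₁+ω₂−ω₃+ω₄ = -22.0000  →  ωz = (0.08/1.0400)·-22.0000 = -1.6923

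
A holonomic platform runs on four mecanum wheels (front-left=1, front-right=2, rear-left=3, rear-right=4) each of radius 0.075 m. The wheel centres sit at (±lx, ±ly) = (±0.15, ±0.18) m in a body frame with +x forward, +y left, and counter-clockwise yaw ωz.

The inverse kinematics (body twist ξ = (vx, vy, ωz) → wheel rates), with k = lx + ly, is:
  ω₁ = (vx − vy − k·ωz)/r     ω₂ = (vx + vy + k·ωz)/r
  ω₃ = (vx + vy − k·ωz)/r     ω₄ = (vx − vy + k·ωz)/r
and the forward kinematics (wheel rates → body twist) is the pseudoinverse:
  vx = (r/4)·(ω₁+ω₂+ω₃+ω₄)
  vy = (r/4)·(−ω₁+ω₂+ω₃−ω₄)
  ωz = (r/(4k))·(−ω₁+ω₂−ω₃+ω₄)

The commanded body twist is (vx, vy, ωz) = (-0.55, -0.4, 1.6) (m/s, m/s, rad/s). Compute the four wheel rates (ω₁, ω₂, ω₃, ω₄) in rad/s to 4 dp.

(-9.0400, -5.6267, -19.7067, 5.0400)

k = lx + ly = 0.15 + 0.18 = 0.3300;  k·ωz = 0.3300·1.6 = 0.5280
ω₁ (FL) = (vx − vy − k·ωz)/r = -0.6780/0.075 = -9.0400
ω₂ (FR) = (vx + vy + k·ωz)/r = -0.4220/0.075 = -5.6267
ω₃ (RL) = (vx + vy − k·ωz)/r = -1.4780/0.075 = -19.7067
ω₄ (RR) = (vx − vy + k·ωz)/r = 0.3780/0.075 = 5.0400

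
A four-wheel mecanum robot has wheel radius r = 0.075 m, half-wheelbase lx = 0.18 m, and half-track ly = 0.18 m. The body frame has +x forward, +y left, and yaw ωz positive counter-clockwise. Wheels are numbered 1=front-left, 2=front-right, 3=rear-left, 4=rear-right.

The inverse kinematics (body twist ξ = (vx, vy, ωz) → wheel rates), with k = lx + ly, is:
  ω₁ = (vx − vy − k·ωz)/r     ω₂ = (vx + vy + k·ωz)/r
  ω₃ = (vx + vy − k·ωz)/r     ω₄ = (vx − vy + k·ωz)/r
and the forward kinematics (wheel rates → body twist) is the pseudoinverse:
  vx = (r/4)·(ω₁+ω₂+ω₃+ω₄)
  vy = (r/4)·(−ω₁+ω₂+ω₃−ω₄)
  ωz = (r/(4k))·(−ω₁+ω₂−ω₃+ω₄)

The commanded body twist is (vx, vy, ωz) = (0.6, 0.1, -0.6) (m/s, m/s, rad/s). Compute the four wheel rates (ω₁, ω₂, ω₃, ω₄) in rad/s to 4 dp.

(9.5467, 6.4533, 12.2133, 3.7867)

k = lx + ly = 0.18 + 0.18 = 0.3600;  k·ωz = 0.3600·-0.6 = -0.2160
ω₁ (FL) = (vx − vy − k·ωz)/r = 0.7160/0.075 = 9.5467
ω₂ (FR) = (vx + vy + k·ωz)/r = 0.4840/0.075 = 6.4533
ω₃ (RL) = (vx + vy − k·ωz)/r = 0.9160/0.075 = 12.2133
ω₄ (RR) = (vx − vy + k·ωz)/r = 0.2840/0.075 = 3.7867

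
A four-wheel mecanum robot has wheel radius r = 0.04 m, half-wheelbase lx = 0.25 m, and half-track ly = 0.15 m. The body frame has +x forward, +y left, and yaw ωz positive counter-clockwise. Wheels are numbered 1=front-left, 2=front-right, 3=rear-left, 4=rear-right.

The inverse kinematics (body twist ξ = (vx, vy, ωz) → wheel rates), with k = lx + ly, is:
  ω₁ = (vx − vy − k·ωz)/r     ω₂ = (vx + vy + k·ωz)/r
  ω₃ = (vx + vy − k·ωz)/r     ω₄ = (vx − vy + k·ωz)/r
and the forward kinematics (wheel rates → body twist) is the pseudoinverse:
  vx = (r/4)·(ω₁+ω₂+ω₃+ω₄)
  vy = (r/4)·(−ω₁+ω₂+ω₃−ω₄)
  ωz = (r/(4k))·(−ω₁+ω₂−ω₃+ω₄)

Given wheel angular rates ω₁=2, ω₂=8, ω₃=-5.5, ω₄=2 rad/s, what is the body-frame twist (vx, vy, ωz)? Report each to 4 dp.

k = lx + ly = 0.25 + 0.15 = 0.4000
ω₁+ω₂+ω₃+ω₄ = 6.5000  →  vx = (0.04/4)·6.5000 = 0.0650
−ω₁+ω₂+ω₃−ω₄ = -1.5000  →  vy = (0.04/4)·-1.5000 = -0.0150
−ω₁+ω₂−ω₃+ω₄ = 13.5000  →  ωz = (0.04/1.6000)·13.5000 = 0.3375

(0.0650, -0.0150, 0.3375)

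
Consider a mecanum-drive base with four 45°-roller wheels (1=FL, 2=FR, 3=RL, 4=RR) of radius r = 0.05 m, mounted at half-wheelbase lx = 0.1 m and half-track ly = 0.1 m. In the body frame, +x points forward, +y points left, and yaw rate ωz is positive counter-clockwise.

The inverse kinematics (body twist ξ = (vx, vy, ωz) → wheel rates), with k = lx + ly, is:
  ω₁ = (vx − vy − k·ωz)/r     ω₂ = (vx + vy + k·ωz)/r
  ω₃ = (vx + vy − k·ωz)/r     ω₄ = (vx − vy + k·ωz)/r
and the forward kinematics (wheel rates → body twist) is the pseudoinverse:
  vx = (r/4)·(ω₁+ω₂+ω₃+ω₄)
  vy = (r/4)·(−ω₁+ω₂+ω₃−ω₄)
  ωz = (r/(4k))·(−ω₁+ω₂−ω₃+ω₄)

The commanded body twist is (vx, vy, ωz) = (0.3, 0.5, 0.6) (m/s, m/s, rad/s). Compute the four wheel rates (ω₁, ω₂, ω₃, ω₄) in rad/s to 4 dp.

k = lx + ly = 0.1 + 0.1 = 0.2000;  k·ωz = 0.2000·0.6 = 0.1200
ω₁ (FL) = (vx − vy − k·ωz)/r = -0.3200/0.05 = -6.4000
ω₂ (FR) = (vx + vy + k·ωz)/r = 0.9200/0.05 = 18.4000
ω₃ (RL) = (vx + vy − k·ωz)/r = 0.6800/0.05 = 13.6000
ω₄ (RR) = (vx − vy + k·ωz)/r = -0.0800/0.05 = -1.6000

(-6.4000, 18.4000, 13.6000, -1.6000)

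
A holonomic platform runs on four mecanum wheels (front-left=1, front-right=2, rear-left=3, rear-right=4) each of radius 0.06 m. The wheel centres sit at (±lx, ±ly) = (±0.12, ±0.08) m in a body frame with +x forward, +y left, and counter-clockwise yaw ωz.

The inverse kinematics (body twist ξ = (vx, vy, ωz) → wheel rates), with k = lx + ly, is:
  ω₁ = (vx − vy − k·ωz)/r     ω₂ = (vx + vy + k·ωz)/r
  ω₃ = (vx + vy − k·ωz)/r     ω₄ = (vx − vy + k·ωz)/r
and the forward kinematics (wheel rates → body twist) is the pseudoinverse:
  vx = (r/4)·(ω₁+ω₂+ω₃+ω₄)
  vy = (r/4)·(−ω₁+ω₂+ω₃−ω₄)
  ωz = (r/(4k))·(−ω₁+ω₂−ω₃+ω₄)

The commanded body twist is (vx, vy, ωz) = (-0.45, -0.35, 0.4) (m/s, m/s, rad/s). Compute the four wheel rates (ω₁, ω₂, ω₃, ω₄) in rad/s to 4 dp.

(-3.0000, -12.0000, -14.6667, -0.3333)

k = lx + ly = 0.12 + 0.08 = 0.2000;  k·ωz = 0.2000·0.4 = 0.0800
ω₁ (FL) = (vx − vy − k·ωz)/r = -0.1800/0.06 = -3.0000
ω₂ (FR) = (vx + vy + k·ωz)/r = -0.7200/0.06 = -12.0000
ω₃ (RL) = (vx + vy − k·ωz)/r = -0.8800/0.06 = -14.6667
ω₄ (RR) = (vx − vy + k·ωz)/r = -0.0200/0.06 = -0.3333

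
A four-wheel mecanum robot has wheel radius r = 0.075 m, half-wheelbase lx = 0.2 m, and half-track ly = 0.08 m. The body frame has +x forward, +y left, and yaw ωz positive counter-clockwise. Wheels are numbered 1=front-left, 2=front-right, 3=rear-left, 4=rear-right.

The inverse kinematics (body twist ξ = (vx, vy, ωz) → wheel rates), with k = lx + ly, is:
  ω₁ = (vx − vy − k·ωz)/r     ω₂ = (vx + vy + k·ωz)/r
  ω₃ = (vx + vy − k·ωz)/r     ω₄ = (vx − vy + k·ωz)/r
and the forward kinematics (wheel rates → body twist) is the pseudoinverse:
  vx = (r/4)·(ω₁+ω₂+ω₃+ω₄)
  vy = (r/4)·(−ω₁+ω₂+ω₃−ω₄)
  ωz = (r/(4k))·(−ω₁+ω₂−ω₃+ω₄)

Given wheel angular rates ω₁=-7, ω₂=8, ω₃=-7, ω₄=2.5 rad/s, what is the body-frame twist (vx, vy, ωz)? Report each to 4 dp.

(-0.0656, 0.1031, 1.6406)

k = lx + ly = 0.2 + 0.08 = 0.2800
ω₁+ω₂+ω₃+ω₄ = -3.5000  →  vx = (0.075/4)·-3.5000 = -0.0656
−ω₁+ω₂+ω₃−ω₄ = 5.5000  →  vy = (0.075/4)·5.5000 = 0.1031
−ω₁+ω₂−ω₃+ω₄ = 24.5000  →  ωz = (0.075/1.1200)·24.5000 = 1.6406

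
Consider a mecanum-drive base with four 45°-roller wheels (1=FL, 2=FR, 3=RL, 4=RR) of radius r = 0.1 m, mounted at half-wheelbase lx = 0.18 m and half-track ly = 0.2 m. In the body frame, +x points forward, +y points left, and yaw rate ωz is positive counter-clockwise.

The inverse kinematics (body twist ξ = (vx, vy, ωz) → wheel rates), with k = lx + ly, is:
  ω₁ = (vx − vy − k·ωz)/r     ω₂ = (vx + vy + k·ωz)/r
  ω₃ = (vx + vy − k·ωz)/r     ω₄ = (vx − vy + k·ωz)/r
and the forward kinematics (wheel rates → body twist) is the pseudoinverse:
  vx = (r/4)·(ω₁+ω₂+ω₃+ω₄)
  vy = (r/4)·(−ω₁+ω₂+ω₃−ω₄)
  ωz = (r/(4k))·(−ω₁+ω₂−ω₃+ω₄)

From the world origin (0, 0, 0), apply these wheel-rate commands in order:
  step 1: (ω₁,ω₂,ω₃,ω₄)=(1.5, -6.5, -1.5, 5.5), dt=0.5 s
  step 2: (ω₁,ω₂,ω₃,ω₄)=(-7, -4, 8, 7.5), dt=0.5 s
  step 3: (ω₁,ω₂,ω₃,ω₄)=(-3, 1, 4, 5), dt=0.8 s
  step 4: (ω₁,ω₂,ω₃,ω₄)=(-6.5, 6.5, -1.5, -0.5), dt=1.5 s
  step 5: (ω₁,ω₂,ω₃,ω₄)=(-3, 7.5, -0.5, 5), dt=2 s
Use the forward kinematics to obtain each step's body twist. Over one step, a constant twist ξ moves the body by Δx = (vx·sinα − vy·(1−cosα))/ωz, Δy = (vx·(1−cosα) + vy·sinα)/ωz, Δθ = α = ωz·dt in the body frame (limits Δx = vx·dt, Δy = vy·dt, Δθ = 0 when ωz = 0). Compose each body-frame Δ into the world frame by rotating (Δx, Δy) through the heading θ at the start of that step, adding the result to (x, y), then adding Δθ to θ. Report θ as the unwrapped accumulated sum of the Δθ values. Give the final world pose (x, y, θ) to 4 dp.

(-0.6425, 0.0581, 3.7993)

step 1: ξ=(vx,vy,ωz)=(-0.0250, -0.3750, -0.0658), dt=0.5 → body Δ=(-0.0156, -0.1873, -0.0329) → world pose (-0.0156, -0.1873, -0.0329)
step 2: ξ=(vx,vy,ωz)=(0.1125, 0.0875, 0.1645), dt=0.5 → body Δ=(0.0544, 0.0460, 0.0822) → world pose (0.0403, -0.1431, 0.0493)
step 3: ξ=(vx,vy,ωz)=(0.1750, 0.0750, 0.3289), dt=0.8 → body Δ=(0.1305, 0.0776, 0.2632) → world pose (0.1668, -0.0591, 0.3125)
step 4: ξ=(vx,vy,ωz)=(-0.0500, 0.3000, 0.9211), dt=1.5 → body Δ=(-0.3178, 0.2758, 1.3816) → world pose (-0.2203, 0.1057, 1.6941)
step 5: ξ=(vx,vy,ωz)=(0.2250, 0.1250, 1.0526), dt=2.0 → body Δ=(0.0047, 0.4248, 2.1053) → world pose (-0.6425, 0.0581, 3.7993)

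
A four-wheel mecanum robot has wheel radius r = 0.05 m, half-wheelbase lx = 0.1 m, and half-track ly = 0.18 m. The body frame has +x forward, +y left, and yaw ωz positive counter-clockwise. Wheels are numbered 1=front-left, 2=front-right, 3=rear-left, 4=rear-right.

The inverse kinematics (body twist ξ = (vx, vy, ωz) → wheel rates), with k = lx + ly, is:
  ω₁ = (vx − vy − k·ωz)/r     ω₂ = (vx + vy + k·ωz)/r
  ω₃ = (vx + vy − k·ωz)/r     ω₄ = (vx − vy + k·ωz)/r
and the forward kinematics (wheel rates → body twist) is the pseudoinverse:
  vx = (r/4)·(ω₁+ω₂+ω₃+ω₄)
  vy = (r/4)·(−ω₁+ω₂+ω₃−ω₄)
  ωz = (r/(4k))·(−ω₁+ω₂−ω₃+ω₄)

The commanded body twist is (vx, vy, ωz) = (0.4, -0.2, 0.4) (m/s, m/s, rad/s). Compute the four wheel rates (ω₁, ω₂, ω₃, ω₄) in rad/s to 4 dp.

k = lx + ly = 0.1 + 0.18 = 0.2800;  k·ωz = 0.2800·0.4 = 0.1120
ω₁ (FL) = (vx − vy − k·ωz)/r = 0.4880/0.05 = 9.7600
ω₂ (FR) = (vx + vy + k·ωz)/r = 0.3120/0.05 = 6.2400
ω₃ (RL) = (vx + vy − k·ωz)/r = 0.0880/0.05 = 1.7600
ω₄ (RR) = (vx − vy + k·ωz)/r = 0.7120/0.05 = 14.2400

(9.7600, 6.2400, 1.7600, 14.2400)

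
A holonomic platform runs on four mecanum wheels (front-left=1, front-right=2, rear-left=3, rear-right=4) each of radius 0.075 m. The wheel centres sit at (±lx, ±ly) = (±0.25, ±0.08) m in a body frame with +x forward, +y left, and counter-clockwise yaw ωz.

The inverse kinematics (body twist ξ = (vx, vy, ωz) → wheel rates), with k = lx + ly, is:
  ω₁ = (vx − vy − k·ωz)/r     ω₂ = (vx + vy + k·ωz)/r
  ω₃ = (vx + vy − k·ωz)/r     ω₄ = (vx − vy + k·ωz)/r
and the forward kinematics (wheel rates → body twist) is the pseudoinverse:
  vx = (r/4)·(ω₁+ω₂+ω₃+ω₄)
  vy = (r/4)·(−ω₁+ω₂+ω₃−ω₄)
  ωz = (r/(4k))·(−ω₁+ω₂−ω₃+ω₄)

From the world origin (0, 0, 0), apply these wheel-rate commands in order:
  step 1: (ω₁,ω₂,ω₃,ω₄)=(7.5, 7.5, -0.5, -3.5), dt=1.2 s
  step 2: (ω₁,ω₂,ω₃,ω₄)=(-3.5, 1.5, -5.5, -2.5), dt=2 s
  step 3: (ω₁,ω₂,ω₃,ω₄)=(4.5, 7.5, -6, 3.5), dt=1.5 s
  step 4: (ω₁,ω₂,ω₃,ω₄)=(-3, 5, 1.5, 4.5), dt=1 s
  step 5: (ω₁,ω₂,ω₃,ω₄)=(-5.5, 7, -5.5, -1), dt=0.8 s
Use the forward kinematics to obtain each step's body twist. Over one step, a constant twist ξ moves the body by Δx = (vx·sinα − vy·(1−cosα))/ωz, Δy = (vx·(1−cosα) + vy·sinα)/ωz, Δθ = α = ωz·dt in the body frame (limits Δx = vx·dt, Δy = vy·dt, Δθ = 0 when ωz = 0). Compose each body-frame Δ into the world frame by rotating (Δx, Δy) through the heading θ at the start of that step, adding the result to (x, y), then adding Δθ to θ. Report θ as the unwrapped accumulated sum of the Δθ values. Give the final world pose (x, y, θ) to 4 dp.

(0.0064, 0.1542, 3.1676)

step 1: ξ=(vx,vy,ωz)=(0.2062, 0.0563, -0.1705), dt=1.2 → body Δ=(0.2527, 0.0418, -0.2045) → world pose (0.2527, 0.0418, -0.2045)
step 2: ξ=(vx,vy,ωz)=(-0.1875, 0.0375, 0.4545), dt=2.0 → body Δ=(-0.3572, -0.0939, 0.9091) → world pose (-0.1162, 0.0224, 0.7045)
step 3: ξ=(vx,vy,ωz)=(0.1781, -0.1219, 0.7102), dt=1.5 → body Δ=(0.3079, -0.0208, 1.0653) → world pose (0.1319, 0.2060, 1.7699)
step 4: ξ=(vx,vy,ωz)=(0.1500, 0.0938, 0.6250), dt=1.0 → body Δ=(0.1121, 0.1331, 0.6250) → world pose (-0.0208, 0.2895, 2.3949)
step 5: ξ=(vx,vy,ωz)=(-0.0937, 0.1500, 0.9659), dt=0.8 → body Δ=(-0.1119, 0.0808, 0.7727) → world pose (0.0064, 0.1542, 3.1676)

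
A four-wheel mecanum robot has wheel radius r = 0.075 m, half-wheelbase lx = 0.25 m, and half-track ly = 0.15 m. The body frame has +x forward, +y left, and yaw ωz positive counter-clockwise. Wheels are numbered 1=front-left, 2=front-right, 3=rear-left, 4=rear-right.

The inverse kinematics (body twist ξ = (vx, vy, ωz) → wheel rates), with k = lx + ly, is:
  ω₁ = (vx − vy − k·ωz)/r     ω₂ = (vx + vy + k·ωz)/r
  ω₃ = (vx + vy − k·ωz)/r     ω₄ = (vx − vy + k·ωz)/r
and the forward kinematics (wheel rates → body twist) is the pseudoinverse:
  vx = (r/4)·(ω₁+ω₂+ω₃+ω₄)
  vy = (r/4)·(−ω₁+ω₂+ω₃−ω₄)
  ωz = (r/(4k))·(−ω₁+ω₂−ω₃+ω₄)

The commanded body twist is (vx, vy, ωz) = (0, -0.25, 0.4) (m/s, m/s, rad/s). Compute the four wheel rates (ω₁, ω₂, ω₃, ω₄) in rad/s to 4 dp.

(1.2000, -1.2000, -5.4667, 5.4667)

k = lx + ly = 0.25 + 0.15 = 0.4000;  k·ωz = 0.4000·0.4 = 0.1600
ω₁ (FL) = (vx − vy − k·ωz)/r = 0.0900/0.075 = 1.2000
ω₂ (FR) = (vx + vy + k·ωz)/r = -0.0900/0.075 = -1.2000
ω₃ (RL) = (vx + vy − k·ωz)/r = -0.4100/0.075 = -5.4667
ω₄ (RR) = (vx − vy + k·ωz)/r = 0.4100/0.075 = 5.4667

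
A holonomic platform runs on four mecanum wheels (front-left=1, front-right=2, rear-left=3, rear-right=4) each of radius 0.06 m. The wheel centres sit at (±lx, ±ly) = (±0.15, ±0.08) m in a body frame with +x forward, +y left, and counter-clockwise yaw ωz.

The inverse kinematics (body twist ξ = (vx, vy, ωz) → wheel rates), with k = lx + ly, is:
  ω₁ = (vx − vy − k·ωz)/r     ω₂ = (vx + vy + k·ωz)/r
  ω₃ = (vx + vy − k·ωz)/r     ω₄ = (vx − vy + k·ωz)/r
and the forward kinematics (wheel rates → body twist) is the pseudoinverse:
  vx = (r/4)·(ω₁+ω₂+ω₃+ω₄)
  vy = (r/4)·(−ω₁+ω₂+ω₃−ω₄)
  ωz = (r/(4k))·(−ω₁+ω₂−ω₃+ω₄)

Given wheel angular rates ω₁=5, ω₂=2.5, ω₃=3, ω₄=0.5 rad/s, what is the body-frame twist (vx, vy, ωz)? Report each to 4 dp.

k = lx + ly = 0.15 + 0.08 = 0.2300
ω₁+ω₂+ω₃+ω₄ = 11.0000  →  vx = (0.06/4)·11.0000 = 0.1650
−ω₁+ω₂+ω₃−ω₄ = 0.0000  →  vy = (0.06/4)·0.0000 = 0.0000
−ω₁+ω₂−ω₃+ω₄ = -5.0000  →  ωz = (0.06/0.9200)·-5.0000 = -0.3261

(0.1650, 0.0000, -0.3261)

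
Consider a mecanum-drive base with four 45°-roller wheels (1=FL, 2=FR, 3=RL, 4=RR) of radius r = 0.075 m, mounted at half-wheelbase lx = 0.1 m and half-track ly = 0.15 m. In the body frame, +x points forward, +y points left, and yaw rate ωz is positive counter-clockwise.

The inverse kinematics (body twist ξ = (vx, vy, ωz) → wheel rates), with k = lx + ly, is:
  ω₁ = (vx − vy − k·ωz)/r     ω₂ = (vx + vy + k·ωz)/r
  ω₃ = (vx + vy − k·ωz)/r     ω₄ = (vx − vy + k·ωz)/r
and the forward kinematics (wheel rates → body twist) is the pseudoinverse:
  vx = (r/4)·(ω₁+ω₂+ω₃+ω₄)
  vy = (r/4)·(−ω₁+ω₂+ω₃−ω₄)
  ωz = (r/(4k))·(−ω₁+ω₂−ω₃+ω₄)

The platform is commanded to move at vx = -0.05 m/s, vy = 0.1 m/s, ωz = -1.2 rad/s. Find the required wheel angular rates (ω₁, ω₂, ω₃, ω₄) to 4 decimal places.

k = lx + ly = 0.1 + 0.15 = 0.2500;  k·ωz = 0.2500·-1.2 = -0.3000
ω₁ (FL) = (vx − vy − k·ωz)/r = 0.1500/0.075 = 2.0000
ω₂ (FR) = (vx + vy + k·ωz)/r = -0.2500/0.075 = -3.3333
ω₃ (RL) = (vx + vy − k·ωz)/r = 0.3500/0.075 = 4.6667
ω₄ (RR) = (vx − vy + k·ωz)/r = -0.4500/0.075 = -6.0000

(2.0000, -3.3333, 4.6667, -6.0000)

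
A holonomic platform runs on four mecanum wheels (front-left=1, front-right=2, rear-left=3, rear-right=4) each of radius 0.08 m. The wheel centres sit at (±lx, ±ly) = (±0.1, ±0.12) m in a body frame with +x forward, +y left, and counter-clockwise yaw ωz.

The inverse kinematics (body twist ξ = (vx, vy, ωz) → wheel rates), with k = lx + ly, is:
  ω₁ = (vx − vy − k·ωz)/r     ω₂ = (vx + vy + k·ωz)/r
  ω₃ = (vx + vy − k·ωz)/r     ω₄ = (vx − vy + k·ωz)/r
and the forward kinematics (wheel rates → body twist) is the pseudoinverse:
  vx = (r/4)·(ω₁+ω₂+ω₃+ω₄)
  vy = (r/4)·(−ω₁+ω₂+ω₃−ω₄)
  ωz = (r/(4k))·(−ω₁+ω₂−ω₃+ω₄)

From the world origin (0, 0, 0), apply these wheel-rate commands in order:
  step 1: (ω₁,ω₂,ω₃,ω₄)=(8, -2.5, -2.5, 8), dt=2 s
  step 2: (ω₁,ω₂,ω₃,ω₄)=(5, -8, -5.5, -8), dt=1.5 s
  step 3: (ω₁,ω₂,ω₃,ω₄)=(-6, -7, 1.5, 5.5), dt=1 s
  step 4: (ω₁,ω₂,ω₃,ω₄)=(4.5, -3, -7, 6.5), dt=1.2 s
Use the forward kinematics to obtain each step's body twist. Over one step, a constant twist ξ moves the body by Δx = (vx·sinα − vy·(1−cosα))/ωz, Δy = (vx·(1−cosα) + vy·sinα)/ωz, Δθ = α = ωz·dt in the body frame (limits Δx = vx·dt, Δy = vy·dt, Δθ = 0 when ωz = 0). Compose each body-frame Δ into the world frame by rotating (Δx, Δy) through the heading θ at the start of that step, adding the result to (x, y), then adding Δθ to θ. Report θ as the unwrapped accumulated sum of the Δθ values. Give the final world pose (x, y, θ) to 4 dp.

step 1: ξ=(vx,vy,ωz)=(0.2200, -0.4200, 0.0000), dt=2.0 → body Δ=(0.4400, -0.8400, 0.0000) → world pose (0.4400, -0.8400, 0.0000)
step 2: ξ=(vx,vy,ωz)=(-0.3300, -0.2100, -1.4091), dt=1.5 → body Δ=(-0.4265, 0.2276, -2.1136) → world pose (0.0135, -0.6124, -2.1136)
step 3: ξ=(vx,vy,ωz)=(-0.1200, -0.1000, 0.2727), dt=1.0 → body Δ=(-0.1050, -0.1150, 0.2727) → world pose (-0.0308, -0.4631, -1.8409)
step 4: ξ=(vx,vy,ωz)=(0.0200, -0.4200, 0.5455), dt=1.2 → body Δ=(0.1815, -0.4612, 0.6545) → world pose (-0.5237, -0.5150, -1.1864)

(-0.5237, -0.5150, -1.1864)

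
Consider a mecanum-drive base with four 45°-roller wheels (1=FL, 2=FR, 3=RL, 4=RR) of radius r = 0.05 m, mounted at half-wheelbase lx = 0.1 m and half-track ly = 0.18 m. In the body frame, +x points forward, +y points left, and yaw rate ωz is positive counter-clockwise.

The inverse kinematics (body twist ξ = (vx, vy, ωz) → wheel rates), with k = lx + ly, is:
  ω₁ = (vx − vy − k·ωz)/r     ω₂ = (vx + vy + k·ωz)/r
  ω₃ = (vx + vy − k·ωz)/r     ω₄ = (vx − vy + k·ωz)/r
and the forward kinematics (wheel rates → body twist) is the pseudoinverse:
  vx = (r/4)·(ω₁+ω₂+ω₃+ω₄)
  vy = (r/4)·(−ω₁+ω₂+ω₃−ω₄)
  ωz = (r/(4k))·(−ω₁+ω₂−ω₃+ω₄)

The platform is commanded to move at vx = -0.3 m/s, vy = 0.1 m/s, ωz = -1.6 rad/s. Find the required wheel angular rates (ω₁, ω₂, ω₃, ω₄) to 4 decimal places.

k = lx + ly = 0.1 + 0.18 = 0.2800;  k·ωz = 0.2800·-1.6 = -0.4480
ω₁ (FL) = (vx − vy − k·ωz)/r = 0.0480/0.05 = 0.9600
ω₂ (FR) = (vx + vy + k·ωz)/r = -0.6480/0.05 = -12.9600
ω₃ (RL) = (vx + vy − k·ωz)/r = 0.2480/0.05 = 4.9600
ω₄ (RR) = (vx − vy + k·ωz)/r = -0.8480/0.05 = -16.9600

(0.9600, -12.9600, 4.9600, -16.9600)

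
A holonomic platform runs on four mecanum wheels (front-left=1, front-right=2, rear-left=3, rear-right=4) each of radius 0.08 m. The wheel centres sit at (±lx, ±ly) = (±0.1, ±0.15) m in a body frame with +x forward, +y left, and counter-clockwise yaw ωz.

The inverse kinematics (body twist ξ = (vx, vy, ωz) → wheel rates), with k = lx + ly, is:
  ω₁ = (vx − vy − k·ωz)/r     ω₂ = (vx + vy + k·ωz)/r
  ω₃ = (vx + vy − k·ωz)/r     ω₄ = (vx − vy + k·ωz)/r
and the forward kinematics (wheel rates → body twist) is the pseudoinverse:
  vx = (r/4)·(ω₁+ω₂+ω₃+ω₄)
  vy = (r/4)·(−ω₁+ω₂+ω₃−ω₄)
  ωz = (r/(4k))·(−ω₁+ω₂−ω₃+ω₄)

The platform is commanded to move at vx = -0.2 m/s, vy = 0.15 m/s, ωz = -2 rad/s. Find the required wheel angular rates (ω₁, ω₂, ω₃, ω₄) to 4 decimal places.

k = lx + ly = 0.1 + 0.15 = 0.2500;  k·ωz = 0.2500·-2 = -0.5000
ω₁ (FL) = (vx − vy − k·ωz)/r = 0.1500/0.08 = 1.8750
ω₂ (FR) = (vx + vy + k·ωz)/r = -0.5500/0.08 = -6.8750
ω₃ (RL) = (vx + vy − k·ωz)/r = 0.4500/0.08 = 5.6250
ω₄ (RR) = (vx − vy + k·ωz)/r = -0.8500/0.08 = -10.6250

(1.8750, -6.8750, 5.6250, -10.6250)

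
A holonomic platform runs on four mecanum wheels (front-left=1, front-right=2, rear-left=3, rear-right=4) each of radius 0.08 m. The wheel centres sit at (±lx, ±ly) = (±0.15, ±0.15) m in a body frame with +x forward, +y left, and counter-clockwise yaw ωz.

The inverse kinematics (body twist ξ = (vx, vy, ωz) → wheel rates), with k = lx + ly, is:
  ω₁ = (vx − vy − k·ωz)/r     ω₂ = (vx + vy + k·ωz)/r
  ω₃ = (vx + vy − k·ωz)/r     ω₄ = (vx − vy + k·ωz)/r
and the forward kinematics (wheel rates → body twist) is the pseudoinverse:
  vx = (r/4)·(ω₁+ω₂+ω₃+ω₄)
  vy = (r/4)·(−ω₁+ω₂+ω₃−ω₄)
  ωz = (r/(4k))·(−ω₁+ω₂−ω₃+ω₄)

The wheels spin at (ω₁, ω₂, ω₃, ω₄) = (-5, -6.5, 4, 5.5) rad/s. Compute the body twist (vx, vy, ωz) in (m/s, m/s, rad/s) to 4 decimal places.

(-0.0400, -0.0600, 0.0000)

k = lx + ly = 0.15 + 0.15 = 0.3000
ω₁+ω₂+ω₃+ω₄ = -2.0000  →  vx = (0.08/4)·-2.0000 = -0.0400
−ω₁+ω₂+ω₃−ω₄ = -3.0000  →  vy = (0.08/4)·-3.0000 = -0.0600
−ω₁+ω₂−ω₃+ω₄ = 0.0000  →  ωz = (0.08/1.2000)·0.0000 = 0.0000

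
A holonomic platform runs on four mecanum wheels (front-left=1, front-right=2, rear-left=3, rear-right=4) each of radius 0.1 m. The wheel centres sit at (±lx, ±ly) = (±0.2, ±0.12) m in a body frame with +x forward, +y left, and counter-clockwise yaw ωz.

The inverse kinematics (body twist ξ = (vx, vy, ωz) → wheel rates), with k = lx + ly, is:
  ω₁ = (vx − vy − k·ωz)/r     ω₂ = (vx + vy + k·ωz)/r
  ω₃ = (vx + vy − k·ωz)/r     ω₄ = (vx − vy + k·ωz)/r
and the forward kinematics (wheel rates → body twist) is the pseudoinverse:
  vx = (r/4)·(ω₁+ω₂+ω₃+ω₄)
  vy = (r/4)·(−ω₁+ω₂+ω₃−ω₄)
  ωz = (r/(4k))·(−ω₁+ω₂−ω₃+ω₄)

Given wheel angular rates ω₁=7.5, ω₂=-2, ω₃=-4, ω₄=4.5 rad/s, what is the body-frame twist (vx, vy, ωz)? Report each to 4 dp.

(0.1500, -0.4500, -0.0781)

k = lx + ly = 0.2 + 0.12 = 0.3200
ω₁+ω₂+ω₃+ω₄ = 6.0000  →  vx = (0.1/4)·6.0000 = 0.1500
−ω₁+ω₂+ω₃−ω₄ = -18.0000  →  vy = (0.1/4)·-18.0000 = -0.4500
−ω₁+ω₂−ω₃+ω₄ = -1.0000  →  ωz = (0.1/1.2800)·-1.0000 = -0.0781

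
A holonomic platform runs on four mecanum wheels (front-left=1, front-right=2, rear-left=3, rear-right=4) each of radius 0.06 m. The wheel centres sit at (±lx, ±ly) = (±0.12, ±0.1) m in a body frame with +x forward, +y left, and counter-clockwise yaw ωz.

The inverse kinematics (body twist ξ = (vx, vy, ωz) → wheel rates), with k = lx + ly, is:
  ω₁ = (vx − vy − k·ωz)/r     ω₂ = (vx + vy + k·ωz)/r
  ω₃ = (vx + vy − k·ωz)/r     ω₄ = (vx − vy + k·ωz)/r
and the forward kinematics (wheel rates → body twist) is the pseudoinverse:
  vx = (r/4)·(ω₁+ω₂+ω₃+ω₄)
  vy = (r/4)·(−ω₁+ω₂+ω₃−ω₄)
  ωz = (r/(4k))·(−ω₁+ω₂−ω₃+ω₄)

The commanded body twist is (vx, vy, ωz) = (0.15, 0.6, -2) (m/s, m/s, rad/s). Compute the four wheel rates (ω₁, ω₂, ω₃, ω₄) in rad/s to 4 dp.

k = lx + ly = 0.12 + 0.1 = 0.2200;  k·ωz = 0.2200·-2 = -0.4400
ω₁ (FL) = (vx − vy − k·ωz)/r = -0.0100/0.06 = -0.1667
ω₂ (FR) = (vx + vy + k·ωz)/r = 0.3100/0.06 = 5.1667
ω₃ (RL) = (vx + vy − k·ωz)/r = 1.1900/0.06 = 19.8333
ω₄ (RR) = (vx − vy + k·ωz)/r = -0.8900/0.06 = -14.8333

(-0.1667, 5.1667, 19.8333, -14.8333)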